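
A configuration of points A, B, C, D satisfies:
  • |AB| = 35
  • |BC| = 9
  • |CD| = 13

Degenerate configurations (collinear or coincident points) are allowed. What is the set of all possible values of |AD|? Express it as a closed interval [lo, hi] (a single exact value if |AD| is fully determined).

|AD| ∈ [13, 57]  (≈ [13.0000, 57.0000])

|AB| ∈ {35}
|BC| ∈ {9}
|CD| ∈ {13}
|AC| ∈ [26, 44]
|BD| ∈ [4, 22]
|AD| ∈ [13, 57]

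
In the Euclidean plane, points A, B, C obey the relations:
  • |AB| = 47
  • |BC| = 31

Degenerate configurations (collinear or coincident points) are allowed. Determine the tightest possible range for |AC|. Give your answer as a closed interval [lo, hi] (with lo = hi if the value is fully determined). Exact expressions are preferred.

|AC| ∈ [16, 78]  (≈ [16.0000, 78.0000])

|AB| ∈ {47}
|BC| ∈ {31}
|AC| ∈ [16, 78]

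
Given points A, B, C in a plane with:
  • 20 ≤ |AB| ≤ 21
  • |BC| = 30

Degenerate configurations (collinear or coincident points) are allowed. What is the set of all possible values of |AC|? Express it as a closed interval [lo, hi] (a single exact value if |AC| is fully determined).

|AB| ∈ [20, 21]
|BC| ∈ {30}
|AC| ∈ [9, 51]

|AC| ∈ [9, 51]  (≈ [9.0000, 51.0000])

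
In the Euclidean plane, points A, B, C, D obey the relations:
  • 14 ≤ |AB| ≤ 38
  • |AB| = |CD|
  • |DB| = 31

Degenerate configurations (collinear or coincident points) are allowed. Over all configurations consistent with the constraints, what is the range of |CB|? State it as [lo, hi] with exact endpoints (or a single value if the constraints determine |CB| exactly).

|CB| ∈ [0, 69]  (≈ [0.0000, 69.0000])

|AB| ∈ [14, 38]
|BD| ∈ {31}
|CD| ∈ [14, 38]
|AD| ∈ [0, 69]
|BC| ∈ [0, 69]
|AC| ∈ [0, 107]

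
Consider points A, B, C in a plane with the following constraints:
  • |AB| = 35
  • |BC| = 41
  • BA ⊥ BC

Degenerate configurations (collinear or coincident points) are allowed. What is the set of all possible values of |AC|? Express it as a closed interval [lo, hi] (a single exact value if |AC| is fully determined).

|AB| ∈ {35}
|BC| ∈ {41}
|AC| ∈ {√(2906)}

|AC| = √(2906)  (≈ 53.9073)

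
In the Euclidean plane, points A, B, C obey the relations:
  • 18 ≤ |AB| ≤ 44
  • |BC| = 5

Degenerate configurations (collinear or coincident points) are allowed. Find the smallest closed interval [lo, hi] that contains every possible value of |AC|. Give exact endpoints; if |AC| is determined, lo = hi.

|AC| ∈ [13, 49]  (≈ [13.0000, 49.0000])

|AB| ∈ [18, 44]
|BC| ∈ {5}
|AC| ∈ [13, 49]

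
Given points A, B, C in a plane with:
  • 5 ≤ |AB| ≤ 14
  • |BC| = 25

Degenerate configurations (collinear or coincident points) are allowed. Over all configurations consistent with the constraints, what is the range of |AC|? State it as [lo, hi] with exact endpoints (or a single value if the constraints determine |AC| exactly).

|AB| ∈ [5, 14]
|BC| ∈ {25}
|AC| ∈ [11, 39]

|AC| ∈ [11, 39]  (≈ [11.0000, 39.0000])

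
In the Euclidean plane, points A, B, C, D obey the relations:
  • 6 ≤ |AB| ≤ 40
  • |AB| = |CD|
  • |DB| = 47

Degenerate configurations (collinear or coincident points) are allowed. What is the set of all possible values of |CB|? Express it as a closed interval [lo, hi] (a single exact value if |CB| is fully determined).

|AB| ∈ [6, 40]
|BD| ∈ {47}
|CD| ∈ [6, 40]
|AD| ∈ [7, 87]
|BC| ∈ [7, 87]
|AC| ∈ [0, 127]

|CB| ∈ [7, 87]  (≈ [7.0000, 87.0000])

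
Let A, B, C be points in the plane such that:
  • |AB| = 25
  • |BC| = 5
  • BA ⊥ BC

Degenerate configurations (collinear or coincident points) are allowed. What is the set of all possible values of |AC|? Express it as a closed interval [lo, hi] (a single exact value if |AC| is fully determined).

|AB| ∈ {25}
|BC| ∈ {5}
|AC| ∈ {5·√(26)}

|AC| = 5·√(26)  (≈ 25.4951)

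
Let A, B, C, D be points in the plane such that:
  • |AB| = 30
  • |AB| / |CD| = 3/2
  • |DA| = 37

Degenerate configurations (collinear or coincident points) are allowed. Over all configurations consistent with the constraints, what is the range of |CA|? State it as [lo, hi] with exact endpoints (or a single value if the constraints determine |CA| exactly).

|CA| ∈ [17, 57]  (≈ [17.0000, 57.0000])

|AB| ∈ {30}
|AD| ∈ {37}
|CD| ∈ {20}
|BD| ∈ [7, 67]
|AC| ∈ [17, 57]
|BC| ∈ [0, 87]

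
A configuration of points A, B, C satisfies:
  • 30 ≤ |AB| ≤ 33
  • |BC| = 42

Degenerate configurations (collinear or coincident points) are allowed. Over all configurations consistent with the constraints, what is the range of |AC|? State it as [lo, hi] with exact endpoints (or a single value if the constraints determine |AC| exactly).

|AC| ∈ [9, 75]  (≈ [9.0000, 75.0000])

|AB| ∈ [30, 33]
|BC| ∈ {42}
|AC| ∈ [9, 75]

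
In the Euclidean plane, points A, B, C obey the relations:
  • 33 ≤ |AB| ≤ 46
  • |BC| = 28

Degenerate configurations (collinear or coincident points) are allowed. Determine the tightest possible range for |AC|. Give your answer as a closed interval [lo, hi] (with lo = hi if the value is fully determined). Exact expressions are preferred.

|AB| ∈ [33, 46]
|BC| ∈ {28}
|AC| ∈ [5, 74]

|AC| ∈ [5, 74]  (≈ [5.0000, 74.0000])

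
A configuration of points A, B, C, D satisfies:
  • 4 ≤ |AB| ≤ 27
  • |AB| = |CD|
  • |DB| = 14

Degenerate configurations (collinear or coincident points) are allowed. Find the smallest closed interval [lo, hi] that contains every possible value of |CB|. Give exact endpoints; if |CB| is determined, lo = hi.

|AB| ∈ [4, 27]
|BD| ∈ {14}
|CD| ∈ [4, 27]
|AD| ∈ [0, 41]
|BC| ∈ [0, 41]
|AC| ∈ [0, 68]

|CB| ∈ [0, 41]  (≈ [0.0000, 41.0000])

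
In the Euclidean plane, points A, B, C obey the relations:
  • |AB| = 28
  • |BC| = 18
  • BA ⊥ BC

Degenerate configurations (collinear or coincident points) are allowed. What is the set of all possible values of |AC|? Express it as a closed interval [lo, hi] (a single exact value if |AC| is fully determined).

|AB| ∈ {28}
|BC| ∈ {18}
|AC| ∈ {2·√(277)}

|AC| = 2·√(277)  (≈ 33.2866)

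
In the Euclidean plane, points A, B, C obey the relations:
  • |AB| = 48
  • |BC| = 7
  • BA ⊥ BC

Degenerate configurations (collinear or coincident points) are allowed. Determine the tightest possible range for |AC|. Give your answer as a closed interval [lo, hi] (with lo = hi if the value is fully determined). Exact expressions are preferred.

|AB| ∈ {48}
|BC| ∈ {7}
|AC| ∈ {√(2353)}

|AC| = √(2353)  (≈ 48.5077)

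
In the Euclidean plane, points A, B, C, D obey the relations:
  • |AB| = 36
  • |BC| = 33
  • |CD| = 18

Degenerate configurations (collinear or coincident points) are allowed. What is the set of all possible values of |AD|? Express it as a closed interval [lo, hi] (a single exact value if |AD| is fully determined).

|AB| ∈ {36}
|BC| ∈ {33}
|CD| ∈ {18}
|AC| ∈ [3, 69]
|BD| ∈ [15, 51]
|AD| ∈ [0, 87]

|AD| ∈ [0, 87]  (≈ [0.0000, 87.0000])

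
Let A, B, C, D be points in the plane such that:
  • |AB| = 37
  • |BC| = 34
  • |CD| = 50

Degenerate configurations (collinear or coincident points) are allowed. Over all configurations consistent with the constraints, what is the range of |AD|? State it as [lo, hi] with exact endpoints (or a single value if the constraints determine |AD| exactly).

|AD| ∈ [0, 121]  (≈ [0.0000, 121.0000])

|AB| ∈ {37}
|BC| ∈ {34}
|CD| ∈ {50}
|AC| ∈ [3, 71]
|BD| ∈ [16, 84]
|AD| ∈ [0, 121]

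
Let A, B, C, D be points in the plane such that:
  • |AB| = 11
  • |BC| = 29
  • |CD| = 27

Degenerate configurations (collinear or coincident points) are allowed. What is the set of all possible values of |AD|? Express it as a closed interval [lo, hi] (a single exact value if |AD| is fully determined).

|AB| ∈ {11}
|BC| ∈ {29}
|CD| ∈ {27}
|AC| ∈ [18, 40]
|BD| ∈ [2, 56]
|AD| ∈ [0, 67]

|AD| ∈ [0, 67]  (≈ [0.0000, 67.0000])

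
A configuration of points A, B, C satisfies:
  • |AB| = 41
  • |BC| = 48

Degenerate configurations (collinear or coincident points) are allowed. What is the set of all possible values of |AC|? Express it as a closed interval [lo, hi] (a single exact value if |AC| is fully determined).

|AC| ∈ [7, 89]  (≈ [7.0000, 89.0000])

|AB| ∈ {41}
|BC| ∈ {48}
|AC| ∈ [7, 89]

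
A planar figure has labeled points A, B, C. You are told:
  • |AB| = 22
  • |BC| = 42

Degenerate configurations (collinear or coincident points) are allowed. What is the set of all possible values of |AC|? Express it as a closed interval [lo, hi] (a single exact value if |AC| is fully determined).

|AC| ∈ [20, 64]  (≈ [20.0000, 64.0000])

|AB| ∈ {22}
|BC| ∈ {42}
|AC| ∈ [20, 64]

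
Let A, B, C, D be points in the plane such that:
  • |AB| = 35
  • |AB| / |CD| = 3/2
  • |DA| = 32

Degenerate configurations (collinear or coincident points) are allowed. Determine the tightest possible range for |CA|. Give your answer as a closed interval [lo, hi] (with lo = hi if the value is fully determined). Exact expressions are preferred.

|CA| ∈ [26/3, 166/3]  (≈ [8.6667, 55.3333])

|AB| ∈ {35}
|AD| ∈ {32}
|CD| ∈ {70/3}
|BD| ∈ [3, 67]
|AC| ∈ [26/3, 166/3]
|BC| ∈ [0, 271/3]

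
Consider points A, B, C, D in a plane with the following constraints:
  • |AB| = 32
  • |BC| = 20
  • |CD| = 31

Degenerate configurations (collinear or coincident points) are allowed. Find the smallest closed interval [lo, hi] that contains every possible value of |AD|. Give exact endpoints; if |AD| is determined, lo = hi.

|AD| ∈ [0, 83]  (≈ [0.0000, 83.0000])

|AB| ∈ {32}
|BC| ∈ {20}
|CD| ∈ {31}
|AC| ∈ [12, 52]
|BD| ∈ [11, 51]
|AD| ∈ [0, 83]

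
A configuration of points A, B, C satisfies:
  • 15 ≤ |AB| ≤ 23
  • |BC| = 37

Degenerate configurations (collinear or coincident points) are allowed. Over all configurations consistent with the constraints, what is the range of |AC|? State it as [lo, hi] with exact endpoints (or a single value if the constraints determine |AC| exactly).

|AC| ∈ [14, 60]  (≈ [14.0000, 60.0000])

|AB| ∈ [15, 23]
|BC| ∈ {37}
|AC| ∈ [14, 60]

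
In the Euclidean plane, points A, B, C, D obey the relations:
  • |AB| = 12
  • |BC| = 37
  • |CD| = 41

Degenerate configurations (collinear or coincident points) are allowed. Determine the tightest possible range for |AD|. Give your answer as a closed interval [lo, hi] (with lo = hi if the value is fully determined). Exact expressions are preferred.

|AD| ∈ [0, 90]  (≈ [0.0000, 90.0000])

|AB| ∈ {12}
|BC| ∈ {37}
|CD| ∈ {41}
|AC| ∈ [25, 49]
|BD| ∈ [4, 78]
|AD| ∈ [0, 90]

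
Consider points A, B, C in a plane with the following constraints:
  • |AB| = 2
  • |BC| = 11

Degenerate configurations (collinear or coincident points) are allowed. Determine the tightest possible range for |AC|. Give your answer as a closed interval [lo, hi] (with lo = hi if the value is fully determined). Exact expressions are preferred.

|AC| ∈ [9, 13]  (≈ [9.0000, 13.0000])

|AB| ∈ {2}
|BC| ∈ {11}
|AC| ∈ [9, 13]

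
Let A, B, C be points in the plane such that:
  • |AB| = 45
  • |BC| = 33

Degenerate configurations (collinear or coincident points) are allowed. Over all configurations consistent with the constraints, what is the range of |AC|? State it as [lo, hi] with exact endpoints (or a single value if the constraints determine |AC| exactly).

|AB| ∈ {45}
|BC| ∈ {33}
|AC| ∈ [12, 78]

|AC| ∈ [12, 78]  (≈ [12.0000, 78.0000])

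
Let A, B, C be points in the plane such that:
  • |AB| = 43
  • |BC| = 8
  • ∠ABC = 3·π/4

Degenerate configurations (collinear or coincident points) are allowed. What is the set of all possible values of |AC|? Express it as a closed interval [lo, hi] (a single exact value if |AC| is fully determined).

|AB| ∈ {43}
|BC| ∈ {8}
|AC| ∈ {√(344·√(2) + 1913)}

|AC| = √(344·√(2) + 1913)  (≈ 48.9846)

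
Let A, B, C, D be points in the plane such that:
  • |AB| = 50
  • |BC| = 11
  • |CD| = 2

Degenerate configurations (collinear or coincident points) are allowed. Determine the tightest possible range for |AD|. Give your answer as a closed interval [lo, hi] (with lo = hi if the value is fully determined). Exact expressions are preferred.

|AD| ∈ [37, 63]  (≈ [37.0000, 63.0000])

|AB| ∈ {50}
|BC| ∈ {11}
|CD| ∈ {2}
|AC| ∈ [39, 61]
|BD| ∈ [9, 13]
|AD| ∈ [37, 63]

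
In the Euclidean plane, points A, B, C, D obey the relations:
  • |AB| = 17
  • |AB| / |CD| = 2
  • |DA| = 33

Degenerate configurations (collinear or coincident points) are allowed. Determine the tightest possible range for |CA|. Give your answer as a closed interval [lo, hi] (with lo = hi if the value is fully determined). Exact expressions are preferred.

|AB| ∈ {17}
|AD| ∈ {33}
|CD| ∈ {17/2}
|BD| ∈ [16, 50]
|AC| ∈ [49/2, 83/2]
|BC| ∈ [15/2, 117/2]

|CA| ∈ [49/2, 83/2]  (≈ [24.5000, 41.5000])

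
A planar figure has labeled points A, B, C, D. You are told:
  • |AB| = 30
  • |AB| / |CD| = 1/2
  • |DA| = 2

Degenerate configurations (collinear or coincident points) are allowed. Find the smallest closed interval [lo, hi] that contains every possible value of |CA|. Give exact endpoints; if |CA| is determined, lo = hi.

|CA| ∈ [58, 62]  (≈ [58.0000, 62.0000])

|AB| ∈ {30}
|AD| ∈ {2}
|CD| ∈ {60}
|BD| ∈ [28, 32]
|AC| ∈ [58, 62]
|BC| ∈ [28, 92]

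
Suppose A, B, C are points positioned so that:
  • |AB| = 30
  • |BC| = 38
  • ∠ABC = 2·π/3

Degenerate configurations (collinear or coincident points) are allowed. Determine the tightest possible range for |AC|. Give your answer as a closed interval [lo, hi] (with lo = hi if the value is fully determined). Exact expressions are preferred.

|AB| ∈ {30}
|BC| ∈ {38}
|AC| ∈ {2·√(871)}

|AC| = 2·√(871)  (≈ 59.0254)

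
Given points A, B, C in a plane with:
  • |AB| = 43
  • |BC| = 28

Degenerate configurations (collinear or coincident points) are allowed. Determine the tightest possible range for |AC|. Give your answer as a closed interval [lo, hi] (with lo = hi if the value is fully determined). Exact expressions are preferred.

|AC| ∈ [15, 71]  (≈ [15.0000, 71.0000])

|AB| ∈ {43}
|BC| ∈ {28}
|AC| ∈ [15, 71]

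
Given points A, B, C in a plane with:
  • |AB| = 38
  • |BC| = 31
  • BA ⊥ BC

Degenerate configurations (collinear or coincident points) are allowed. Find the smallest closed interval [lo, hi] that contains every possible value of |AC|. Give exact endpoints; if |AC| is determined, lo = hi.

|AB| ∈ {38}
|BC| ∈ {31}
|AC| ∈ {√(2405)}

|AC| = √(2405)  (≈ 49.0408)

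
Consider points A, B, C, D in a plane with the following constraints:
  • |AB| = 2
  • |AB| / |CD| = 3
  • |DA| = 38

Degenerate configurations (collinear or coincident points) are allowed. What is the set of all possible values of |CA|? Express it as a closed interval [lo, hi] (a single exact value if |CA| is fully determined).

|CA| ∈ [112/3, 116/3]  (≈ [37.3333, 38.6667])

|AB| ∈ {2}
|AD| ∈ {38}
|CD| ∈ {2/3}
|BD| ∈ [36, 40]
|AC| ∈ [112/3, 116/3]
|BC| ∈ [106/3, 122/3]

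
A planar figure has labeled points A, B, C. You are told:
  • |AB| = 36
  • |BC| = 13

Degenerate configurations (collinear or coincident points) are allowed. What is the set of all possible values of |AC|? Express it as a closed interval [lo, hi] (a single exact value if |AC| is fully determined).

|AB| ∈ {36}
|BC| ∈ {13}
|AC| ∈ [23, 49]

|AC| ∈ [23, 49]  (≈ [23.0000, 49.0000])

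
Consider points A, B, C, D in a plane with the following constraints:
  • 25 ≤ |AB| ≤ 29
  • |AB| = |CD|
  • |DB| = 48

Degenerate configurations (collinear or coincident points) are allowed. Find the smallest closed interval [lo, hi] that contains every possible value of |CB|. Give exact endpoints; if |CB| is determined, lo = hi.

|AB| ∈ [25, 29]
|BD| ∈ {48}
|CD| ∈ [25, 29]
|AD| ∈ [19, 77]
|BC| ∈ [19, 77]
|AC| ∈ [0, 106]

|CB| ∈ [19, 77]  (≈ [19.0000, 77.0000])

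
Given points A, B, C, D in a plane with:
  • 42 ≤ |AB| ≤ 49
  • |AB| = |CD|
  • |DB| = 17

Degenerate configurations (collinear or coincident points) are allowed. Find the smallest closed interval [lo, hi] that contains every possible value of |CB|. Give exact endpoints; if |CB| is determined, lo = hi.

|CB| ∈ [25, 66]  (≈ [25.0000, 66.0000])

|AB| ∈ [42, 49]
|BD| ∈ {17}
|CD| ∈ [42, 49]
|AD| ∈ [25, 66]
|BC| ∈ [25, 66]
|AC| ∈ [0, 115]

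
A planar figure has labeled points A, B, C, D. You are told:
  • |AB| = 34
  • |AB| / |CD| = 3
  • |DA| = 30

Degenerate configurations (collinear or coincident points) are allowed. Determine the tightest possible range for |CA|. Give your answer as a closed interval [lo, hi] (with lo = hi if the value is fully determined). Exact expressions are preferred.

|AB| ∈ {34}
|AD| ∈ {30}
|CD| ∈ {34/3}
|BD| ∈ [4, 64]
|AC| ∈ [56/3, 124/3]
|BC| ∈ [0, 226/3]

|CA| ∈ [56/3, 124/3]  (≈ [18.6667, 41.3333])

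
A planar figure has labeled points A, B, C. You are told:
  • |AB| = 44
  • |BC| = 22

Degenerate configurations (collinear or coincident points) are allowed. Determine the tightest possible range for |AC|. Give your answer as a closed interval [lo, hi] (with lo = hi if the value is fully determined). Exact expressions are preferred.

|AC| ∈ [22, 66]  (≈ [22.0000, 66.0000])

|AB| ∈ {44}
|BC| ∈ {22}
|AC| ∈ [22, 66]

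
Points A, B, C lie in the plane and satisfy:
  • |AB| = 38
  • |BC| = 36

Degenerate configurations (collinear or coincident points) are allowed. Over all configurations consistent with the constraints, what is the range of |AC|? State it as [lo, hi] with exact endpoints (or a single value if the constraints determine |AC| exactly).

|AC| ∈ [2, 74]  (≈ [2.0000, 74.0000])

|AB| ∈ {38}
|BC| ∈ {36}
|AC| ∈ [2, 74]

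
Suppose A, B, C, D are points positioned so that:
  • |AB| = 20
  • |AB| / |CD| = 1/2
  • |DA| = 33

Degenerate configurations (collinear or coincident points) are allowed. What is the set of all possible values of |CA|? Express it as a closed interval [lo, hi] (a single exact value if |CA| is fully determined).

|CA| ∈ [7, 73]  (≈ [7.0000, 73.0000])

|AB| ∈ {20}
|AD| ∈ {33}
|CD| ∈ {40}
|BD| ∈ [13, 53]
|AC| ∈ [7, 73]
|BC| ∈ [0, 93]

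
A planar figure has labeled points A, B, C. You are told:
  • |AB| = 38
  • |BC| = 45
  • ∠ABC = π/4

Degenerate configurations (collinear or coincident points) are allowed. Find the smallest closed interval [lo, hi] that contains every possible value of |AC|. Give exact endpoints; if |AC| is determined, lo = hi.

|AB| ∈ {38}
|BC| ∈ {45}
|AC| ∈ {√(3469 - 1710·√(2))}

|AC| = √(3469 - 1710·√(2))  (≈ 32.4144)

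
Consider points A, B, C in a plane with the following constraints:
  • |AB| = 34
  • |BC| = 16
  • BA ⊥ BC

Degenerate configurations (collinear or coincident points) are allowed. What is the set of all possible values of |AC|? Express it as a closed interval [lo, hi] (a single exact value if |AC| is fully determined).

|AC| = 2·√(353)  (≈ 37.5766)

|AB| ∈ {34}
|BC| ∈ {16}
|AC| ∈ {2·√(353)}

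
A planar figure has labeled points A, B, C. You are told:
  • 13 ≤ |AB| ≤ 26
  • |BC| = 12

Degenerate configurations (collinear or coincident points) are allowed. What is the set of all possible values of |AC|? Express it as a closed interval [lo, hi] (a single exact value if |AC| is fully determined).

|AB| ∈ [13, 26]
|BC| ∈ {12}
|AC| ∈ [1, 38]

|AC| ∈ [1, 38]  (≈ [1.0000, 38.0000])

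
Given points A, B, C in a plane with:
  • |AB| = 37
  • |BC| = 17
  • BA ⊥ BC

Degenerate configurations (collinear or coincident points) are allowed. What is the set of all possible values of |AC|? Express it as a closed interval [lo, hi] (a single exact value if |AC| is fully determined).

|AC| = √(1658)  (≈ 40.7185)

|AB| ∈ {37}
|BC| ∈ {17}
|AC| ∈ {√(1658)}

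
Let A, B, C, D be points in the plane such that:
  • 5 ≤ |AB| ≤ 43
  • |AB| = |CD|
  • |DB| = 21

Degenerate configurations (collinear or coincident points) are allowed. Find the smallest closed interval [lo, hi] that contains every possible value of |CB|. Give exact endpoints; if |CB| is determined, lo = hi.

|AB| ∈ [5, 43]
|BD| ∈ {21}
|CD| ∈ [5, 43]
|AD| ∈ [0, 64]
|BC| ∈ [0, 64]
|AC| ∈ [0, 107]

|CB| ∈ [0, 64]  (≈ [0.0000, 64.0000])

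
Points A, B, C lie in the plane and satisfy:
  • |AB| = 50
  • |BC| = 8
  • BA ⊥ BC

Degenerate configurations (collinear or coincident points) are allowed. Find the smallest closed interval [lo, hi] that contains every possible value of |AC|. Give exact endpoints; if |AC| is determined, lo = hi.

|AC| = 2·√(641)  (≈ 50.6360)

|AB| ∈ {50}
|BC| ∈ {8}
|AC| ∈ {2·√(641)}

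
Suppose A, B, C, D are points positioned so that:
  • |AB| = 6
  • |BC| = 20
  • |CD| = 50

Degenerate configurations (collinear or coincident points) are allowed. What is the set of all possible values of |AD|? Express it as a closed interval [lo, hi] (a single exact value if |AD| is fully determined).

|AD| ∈ [24, 76]  (≈ [24.0000, 76.0000])

|AB| ∈ {6}
|BC| ∈ {20}
|CD| ∈ {50}
|AC| ∈ [14, 26]
|BD| ∈ [30, 70]
|AD| ∈ [24, 76]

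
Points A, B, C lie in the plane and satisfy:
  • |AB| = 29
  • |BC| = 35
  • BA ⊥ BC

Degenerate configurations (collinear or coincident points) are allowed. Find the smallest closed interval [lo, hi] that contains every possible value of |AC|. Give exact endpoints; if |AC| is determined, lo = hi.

|AC| = √(2066)  (≈ 45.4533)

|AB| ∈ {29}
|BC| ∈ {35}
|AC| ∈ {√(2066)}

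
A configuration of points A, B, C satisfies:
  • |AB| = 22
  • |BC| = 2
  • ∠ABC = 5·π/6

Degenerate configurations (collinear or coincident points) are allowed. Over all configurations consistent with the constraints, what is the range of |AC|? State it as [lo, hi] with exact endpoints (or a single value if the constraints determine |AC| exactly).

|AB| ∈ {22}
|BC| ∈ {2}
|AC| ∈ {2·√(11·√(3) + 122)}

|AC| = 2·√(11·√(3) + 122)  (≈ 23.7531)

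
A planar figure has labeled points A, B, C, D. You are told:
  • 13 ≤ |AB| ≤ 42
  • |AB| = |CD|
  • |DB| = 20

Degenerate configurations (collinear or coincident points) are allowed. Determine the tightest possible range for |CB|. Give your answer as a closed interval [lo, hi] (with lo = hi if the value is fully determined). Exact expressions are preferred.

|CB| ∈ [0, 62]  (≈ [0.0000, 62.0000])

|AB| ∈ [13, 42]
|BD| ∈ {20}
|CD| ∈ [13, 42]
|AD| ∈ [0, 62]
|BC| ∈ [0, 62]
|AC| ∈ [0, 104]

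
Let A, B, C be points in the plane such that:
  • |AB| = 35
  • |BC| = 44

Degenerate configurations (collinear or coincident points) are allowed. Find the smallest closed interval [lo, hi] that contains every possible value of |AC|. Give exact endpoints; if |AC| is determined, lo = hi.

|AB| ∈ {35}
|BC| ∈ {44}
|AC| ∈ [9, 79]

|AC| ∈ [9, 79]  (≈ [9.0000, 79.0000])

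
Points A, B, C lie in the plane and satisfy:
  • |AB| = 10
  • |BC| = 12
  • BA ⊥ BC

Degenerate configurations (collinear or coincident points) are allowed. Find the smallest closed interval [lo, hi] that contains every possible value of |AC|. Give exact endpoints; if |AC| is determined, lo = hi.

|AC| = 2·√(61)  (≈ 15.6205)

|AB| ∈ {10}
|BC| ∈ {12}
|AC| ∈ {2·√(61)}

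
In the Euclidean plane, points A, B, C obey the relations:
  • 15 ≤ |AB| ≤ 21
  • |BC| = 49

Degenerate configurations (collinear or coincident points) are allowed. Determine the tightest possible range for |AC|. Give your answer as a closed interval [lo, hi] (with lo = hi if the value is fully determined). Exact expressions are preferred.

|AC| ∈ [28, 70]  (≈ [28.0000, 70.0000])

|AB| ∈ [15, 21]
|BC| ∈ {49}
|AC| ∈ [28, 70]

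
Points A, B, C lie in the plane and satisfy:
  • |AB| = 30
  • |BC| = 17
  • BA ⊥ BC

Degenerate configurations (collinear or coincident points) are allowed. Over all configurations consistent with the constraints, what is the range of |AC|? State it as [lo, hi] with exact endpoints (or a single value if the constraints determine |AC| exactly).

|AB| ∈ {30}
|BC| ∈ {17}
|AC| ∈ {√(1189)}

|AC| = √(1189)  (≈ 34.4819)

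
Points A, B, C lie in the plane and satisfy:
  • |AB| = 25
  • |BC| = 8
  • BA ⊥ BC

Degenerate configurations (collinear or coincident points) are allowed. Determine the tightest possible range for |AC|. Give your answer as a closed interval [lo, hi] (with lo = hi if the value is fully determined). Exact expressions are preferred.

|AB| ∈ {25}
|BC| ∈ {8}
|AC| ∈ {√(689)}

|AC| = √(689)  (≈ 26.2488)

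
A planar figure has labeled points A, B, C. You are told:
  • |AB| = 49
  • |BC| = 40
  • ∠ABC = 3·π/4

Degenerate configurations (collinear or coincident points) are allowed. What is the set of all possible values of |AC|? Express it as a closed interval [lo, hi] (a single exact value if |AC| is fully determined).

|AB| ∈ {49}
|BC| ∈ {40}
|AC| ∈ {√(1960·√(2) + 4001)}

|AC| = √(1960·√(2) + 4001)  (≈ 82.2974)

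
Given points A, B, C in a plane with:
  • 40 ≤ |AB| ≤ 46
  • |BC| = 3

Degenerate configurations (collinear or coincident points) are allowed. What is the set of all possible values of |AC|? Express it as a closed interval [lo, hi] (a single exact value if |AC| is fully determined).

|AC| ∈ [37, 49]  (≈ [37.0000, 49.0000])

|AB| ∈ [40, 46]
|BC| ∈ {3}
|AC| ∈ [37, 49]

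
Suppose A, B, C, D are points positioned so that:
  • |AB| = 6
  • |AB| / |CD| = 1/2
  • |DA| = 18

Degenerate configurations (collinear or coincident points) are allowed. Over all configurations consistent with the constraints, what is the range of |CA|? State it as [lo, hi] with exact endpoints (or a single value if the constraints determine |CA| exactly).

|CA| ∈ [6, 30]  (≈ [6.0000, 30.0000])

|AB| ∈ {6}
|AD| ∈ {18}
|CD| ∈ {12}
|BD| ∈ [12, 24]
|AC| ∈ [6, 30]
|BC| ∈ [0, 36]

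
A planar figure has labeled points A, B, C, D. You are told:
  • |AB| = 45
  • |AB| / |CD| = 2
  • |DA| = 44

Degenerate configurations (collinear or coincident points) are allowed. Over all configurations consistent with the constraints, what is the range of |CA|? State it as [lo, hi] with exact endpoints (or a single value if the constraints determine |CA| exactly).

|CA| ∈ [43/2, 133/2]  (≈ [21.5000, 66.5000])

|AB| ∈ {45}
|AD| ∈ {44}
|CD| ∈ {45/2}
|BD| ∈ [1, 89]
|AC| ∈ [43/2, 133/2]
|BC| ∈ [0, 223/2]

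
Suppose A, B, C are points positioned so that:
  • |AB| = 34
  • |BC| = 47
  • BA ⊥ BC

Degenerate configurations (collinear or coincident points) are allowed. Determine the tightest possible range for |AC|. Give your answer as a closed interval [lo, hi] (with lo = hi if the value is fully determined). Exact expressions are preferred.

|AC| = √(3365)  (≈ 58.0086)

|AB| ∈ {34}
|BC| ∈ {47}
|AC| ∈ {√(3365)}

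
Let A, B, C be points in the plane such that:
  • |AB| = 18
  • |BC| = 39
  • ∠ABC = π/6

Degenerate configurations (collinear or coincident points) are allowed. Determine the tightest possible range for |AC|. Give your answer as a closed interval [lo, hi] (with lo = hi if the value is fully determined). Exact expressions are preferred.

|AB| ∈ {18}
|BC| ∈ {39}
|AC| ∈ {3·√(205 - 78·√(3))}

|AC| = 3·√(205 - 78·√(3))  (≈ 25.0819)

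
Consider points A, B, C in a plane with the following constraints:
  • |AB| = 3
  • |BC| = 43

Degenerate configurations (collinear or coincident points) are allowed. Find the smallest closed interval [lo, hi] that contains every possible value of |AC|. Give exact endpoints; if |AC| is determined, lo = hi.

|AC| ∈ [40, 46]  (≈ [40.0000, 46.0000])

|AB| ∈ {3}
|BC| ∈ {43}
|AC| ∈ [40, 46]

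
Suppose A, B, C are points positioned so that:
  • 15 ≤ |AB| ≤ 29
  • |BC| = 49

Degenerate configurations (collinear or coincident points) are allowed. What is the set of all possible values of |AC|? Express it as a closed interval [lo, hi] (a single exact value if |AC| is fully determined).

|AC| ∈ [20, 78]  (≈ [20.0000, 78.0000])

|AB| ∈ [15, 29]
|BC| ∈ {49}
|AC| ∈ [20, 78]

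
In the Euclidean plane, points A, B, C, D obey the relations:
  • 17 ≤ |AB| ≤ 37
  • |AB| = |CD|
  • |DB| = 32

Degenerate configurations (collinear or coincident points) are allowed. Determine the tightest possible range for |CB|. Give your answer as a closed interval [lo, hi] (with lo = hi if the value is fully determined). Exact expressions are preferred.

|CB| ∈ [0, 69]  (≈ [0.0000, 69.0000])

|AB| ∈ [17, 37]
|BD| ∈ {32}
|CD| ∈ [17, 37]
|AD| ∈ [0, 69]
|BC| ∈ [0, 69]
|AC| ∈ [0, 106]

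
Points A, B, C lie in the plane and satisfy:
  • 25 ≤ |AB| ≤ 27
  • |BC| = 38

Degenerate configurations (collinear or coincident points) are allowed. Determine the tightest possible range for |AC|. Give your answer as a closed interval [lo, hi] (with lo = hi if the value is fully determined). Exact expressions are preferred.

|AC| ∈ [11, 65]  (≈ [11.0000, 65.0000])

|AB| ∈ [25, 27]
|BC| ∈ {38}
|AC| ∈ [11, 65]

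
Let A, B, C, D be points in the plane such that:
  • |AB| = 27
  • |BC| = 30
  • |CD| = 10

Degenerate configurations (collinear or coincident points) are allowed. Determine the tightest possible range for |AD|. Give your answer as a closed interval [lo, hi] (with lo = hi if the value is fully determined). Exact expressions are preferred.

|AD| ∈ [0, 67]  (≈ [0.0000, 67.0000])

|AB| ∈ {27}
|BC| ∈ {30}
|CD| ∈ {10}
|AC| ∈ [3, 57]
|BD| ∈ [20, 40]
|AD| ∈ [0, 67]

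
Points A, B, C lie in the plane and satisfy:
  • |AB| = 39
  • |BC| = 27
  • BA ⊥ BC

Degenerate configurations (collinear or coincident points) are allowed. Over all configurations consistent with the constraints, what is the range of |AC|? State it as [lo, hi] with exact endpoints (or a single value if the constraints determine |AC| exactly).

|AC| = 15·√(10)  (≈ 47.4342)

|AB| ∈ {39}
|BC| ∈ {27}
|AC| ∈ {15·√(10)}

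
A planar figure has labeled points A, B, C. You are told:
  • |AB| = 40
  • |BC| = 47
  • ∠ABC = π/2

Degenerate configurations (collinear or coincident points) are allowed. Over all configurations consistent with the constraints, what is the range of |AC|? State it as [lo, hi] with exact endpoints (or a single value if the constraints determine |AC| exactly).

|AB| ∈ {40}
|BC| ∈ {47}
|AC| ∈ {√(3809)}

|AC| = √(3809)  (≈ 61.7171)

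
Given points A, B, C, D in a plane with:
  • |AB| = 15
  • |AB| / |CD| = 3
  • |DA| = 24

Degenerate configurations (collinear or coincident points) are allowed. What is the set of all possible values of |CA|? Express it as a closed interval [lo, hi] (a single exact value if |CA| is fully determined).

|CA| ∈ [19, 29]  (≈ [19.0000, 29.0000])

|AB| ∈ {15}
|AD| ∈ {24}
|CD| ∈ {5}
|BD| ∈ [9, 39]
|AC| ∈ [19, 29]
|BC| ∈ [4, 44]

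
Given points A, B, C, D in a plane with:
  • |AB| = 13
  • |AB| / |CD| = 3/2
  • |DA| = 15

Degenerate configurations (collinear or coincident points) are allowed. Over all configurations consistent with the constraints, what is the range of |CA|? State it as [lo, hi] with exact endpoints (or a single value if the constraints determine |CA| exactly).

|AB| ∈ {13}
|AD| ∈ {15}
|CD| ∈ {26/3}
|BD| ∈ [2, 28]
|AC| ∈ [19/3, 71/3]
|BC| ∈ [0, 110/3]

|CA| ∈ [19/3, 71/3]  (≈ [6.3333, 23.6667])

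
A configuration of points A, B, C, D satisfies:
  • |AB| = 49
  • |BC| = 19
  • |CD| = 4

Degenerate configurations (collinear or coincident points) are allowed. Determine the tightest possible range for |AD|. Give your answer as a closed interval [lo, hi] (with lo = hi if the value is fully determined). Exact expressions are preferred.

|AB| ∈ {49}
|BC| ∈ {19}
|CD| ∈ {4}
|AC| ∈ [30, 68]
|BD| ∈ [15, 23]
|AD| ∈ [26, 72]

|AD| ∈ [26, 72]  (≈ [26.0000, 72.0000])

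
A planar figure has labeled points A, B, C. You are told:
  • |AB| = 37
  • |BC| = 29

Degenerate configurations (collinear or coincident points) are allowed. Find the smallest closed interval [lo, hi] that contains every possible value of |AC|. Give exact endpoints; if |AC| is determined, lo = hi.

|AB| ∈ {37}
|BC| ∈ {29}
|AC| ∈ [8, 66]

|AC| ∈ [8, 66]  (≈ [8.0000, 66.0000])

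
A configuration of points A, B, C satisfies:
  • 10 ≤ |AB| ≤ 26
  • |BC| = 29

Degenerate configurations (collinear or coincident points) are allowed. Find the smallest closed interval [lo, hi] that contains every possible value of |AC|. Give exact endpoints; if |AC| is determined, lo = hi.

|AB| ∈ [10, 26]
|BC| ∈ {29}
|AC| ∈ [3, 55]

|AC| ∈ [3, 55]  (≈ [3.0000, 55.0000])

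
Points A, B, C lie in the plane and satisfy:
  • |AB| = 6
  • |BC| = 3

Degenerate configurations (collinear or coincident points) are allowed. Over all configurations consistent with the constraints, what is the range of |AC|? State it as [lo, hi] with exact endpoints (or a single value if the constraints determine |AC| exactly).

|AC| ∈ [3, 9]  (≈ [3.0000, 9.0000])

|AB| ∈ {6}
|BC| ∈ {3}
|AC| ∈ [3, 9]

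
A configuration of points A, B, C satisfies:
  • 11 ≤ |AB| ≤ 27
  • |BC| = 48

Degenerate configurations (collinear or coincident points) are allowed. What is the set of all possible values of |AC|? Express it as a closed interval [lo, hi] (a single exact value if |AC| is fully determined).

|AC| ∈ [21, 75]  (≈ [21.0000, 75.0000])

|AB| ∈ [11, 27]
|BC| ∈ {48}
|AC| ∈ [21, 75]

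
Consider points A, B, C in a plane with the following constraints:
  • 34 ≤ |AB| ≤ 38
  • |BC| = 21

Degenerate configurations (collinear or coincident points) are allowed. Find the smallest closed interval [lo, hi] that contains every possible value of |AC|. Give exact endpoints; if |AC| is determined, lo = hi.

|AB| ∈ [34, 38]
|BC| ∈ {21}
|AC| ∈ [13, 59]

|AC| ∈ [13, 59]  (≈ [13.0000, 59.0000])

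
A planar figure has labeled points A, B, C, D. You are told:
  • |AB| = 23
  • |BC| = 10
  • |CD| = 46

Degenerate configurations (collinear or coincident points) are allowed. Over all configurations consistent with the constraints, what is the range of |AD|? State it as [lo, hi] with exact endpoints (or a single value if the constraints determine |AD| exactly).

|AD| ∈ [13, 79]  (≈ [13.0000, 79.0000])

|AB| ∈ {23}
|BC| ∈ {10}
|CD| ∈ {46}
|AC| ∈ [13, 33]
|BD| ∈ [36, 56]
|AD| ∈ [13, 79]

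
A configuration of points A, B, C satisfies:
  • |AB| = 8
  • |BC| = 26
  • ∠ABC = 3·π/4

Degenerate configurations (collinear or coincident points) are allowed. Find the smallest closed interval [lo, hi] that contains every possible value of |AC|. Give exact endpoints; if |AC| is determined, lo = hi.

|AB| ∈ {8}
|BC| ∈ {26}
|AC| ∈ {2·√(52·√(2) + 185)}

|AC| = 2·√(52·√(2) + 185)  (≈ 32.1583)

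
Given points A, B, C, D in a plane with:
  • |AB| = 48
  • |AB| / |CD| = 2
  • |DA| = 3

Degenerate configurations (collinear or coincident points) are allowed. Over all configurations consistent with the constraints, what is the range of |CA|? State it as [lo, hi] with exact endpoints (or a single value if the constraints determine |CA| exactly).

|AB| ∈ {48}
|AD| ∈ {3}
|CD| ∈ {24}
|BD| ∈ [45, 51]
|AC| ∈ [21, 27]
|BC| ∈ [21, 75]

|CA| ∈ [21, 27]  (≈ [21.0000, 27.0000])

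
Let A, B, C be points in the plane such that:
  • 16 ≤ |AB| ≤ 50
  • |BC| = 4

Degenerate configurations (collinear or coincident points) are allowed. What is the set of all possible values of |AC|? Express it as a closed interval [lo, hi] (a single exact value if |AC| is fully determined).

|AC| ∈ [12, 54]  (≈ [12.0000, 54.0000])

|AB| ∈ [16, 50]
|BC| ∈ {4}
|AC| ∈ [12, 54]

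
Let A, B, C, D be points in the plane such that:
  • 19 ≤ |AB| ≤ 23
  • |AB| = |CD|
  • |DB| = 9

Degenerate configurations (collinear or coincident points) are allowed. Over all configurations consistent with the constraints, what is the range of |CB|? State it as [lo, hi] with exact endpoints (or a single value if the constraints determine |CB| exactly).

|CB| ∈ [10, 32]  (≈ [10.0000, 32.0000])

|AB| ∈ [19, 23]
|BD| ∈ {9}
|CD| ∈ [19, 23]
|AD| ∈ [10, 32]
|BC| ∈ [10, 32]
|AC| ∈ [0, 55]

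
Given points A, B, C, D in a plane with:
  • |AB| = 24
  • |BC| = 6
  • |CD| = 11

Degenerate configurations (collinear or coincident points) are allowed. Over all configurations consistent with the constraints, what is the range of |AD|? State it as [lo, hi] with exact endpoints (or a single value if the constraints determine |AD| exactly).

|AB| ∈ {24}
|BC| ∈ {6}
|CD| ∈ {11}
|AC| ∈ [18, 30]
|BD| ∈ [5, 17]
|AD| ∈ [7, 41]

|AD| ∈ [7, 41]  (≈ [7.0000, 41.0000])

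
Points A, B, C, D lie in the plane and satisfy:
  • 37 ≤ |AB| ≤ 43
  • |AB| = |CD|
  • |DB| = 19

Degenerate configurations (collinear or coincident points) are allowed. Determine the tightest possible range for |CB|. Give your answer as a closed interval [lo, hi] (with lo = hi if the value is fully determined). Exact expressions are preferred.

|CB| ∈ [18, 62]  (≈ [18.0000, 62.0000])

|AB| ∈ [37, 43]
|BD| ∈ {19}
|CD| ∈ [37, 43]
|AD| ∈ [18, 62]
|BC| ∈ [18, 62]
|AC| ∈ [0, 105]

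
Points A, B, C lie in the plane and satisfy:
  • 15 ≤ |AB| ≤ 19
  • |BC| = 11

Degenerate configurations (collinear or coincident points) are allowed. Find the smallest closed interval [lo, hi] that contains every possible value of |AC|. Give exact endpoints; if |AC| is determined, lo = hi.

|AC| ∈ [4, 30]  (≈ [4.0000, 30.0000])

|AB| ∈ [15, 19]
|BC| ∈ {11}
|AC| ∈ [4, 30]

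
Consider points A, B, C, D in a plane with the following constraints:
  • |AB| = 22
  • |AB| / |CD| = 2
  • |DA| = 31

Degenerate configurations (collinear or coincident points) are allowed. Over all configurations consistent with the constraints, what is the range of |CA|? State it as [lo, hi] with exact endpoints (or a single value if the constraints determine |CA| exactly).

|CA| ∈ [20, 42]  (≈ [20.0000, 42.0000])

|AB| ∈ {22}
|AD| ∈ {31}
|CD| ∈ {11}
|BD| ∈ [9, 53]
|AC| ∈ [20, 42]
|BC| ∈ [0, 64]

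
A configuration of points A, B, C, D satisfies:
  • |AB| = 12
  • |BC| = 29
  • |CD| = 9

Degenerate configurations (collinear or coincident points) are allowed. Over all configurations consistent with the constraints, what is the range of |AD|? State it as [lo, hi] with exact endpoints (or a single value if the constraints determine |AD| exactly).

|AB| ∈ {12}
|BC| ∈ {29}
|CD| ∈ {9}
|AC| ∈ [17, 41]
|BD| ∈ [20, 38]
|AD| ∈ [8, 50]

|AD| ∈ [8, 50]  (≈ [8.0000, 50.0000])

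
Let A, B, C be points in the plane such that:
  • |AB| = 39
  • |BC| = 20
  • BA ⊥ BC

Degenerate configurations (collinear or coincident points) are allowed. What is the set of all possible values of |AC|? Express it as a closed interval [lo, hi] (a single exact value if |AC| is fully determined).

|AC| = √(1921)  (≈ 43.8292)

|AB| ∈ {39}
|BC| ∈ {20}
|AC| ∈ {√(1921)}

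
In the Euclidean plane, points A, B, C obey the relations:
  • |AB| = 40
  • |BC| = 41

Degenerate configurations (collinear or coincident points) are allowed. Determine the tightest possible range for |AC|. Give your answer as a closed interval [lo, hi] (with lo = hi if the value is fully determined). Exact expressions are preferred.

|AB| ∈ {40}
|BC| ∈ {41}
|AC| ∈ [1, 81]

|AC| ∈ [1, 81]  (≈ [1.0000, 81.0000])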